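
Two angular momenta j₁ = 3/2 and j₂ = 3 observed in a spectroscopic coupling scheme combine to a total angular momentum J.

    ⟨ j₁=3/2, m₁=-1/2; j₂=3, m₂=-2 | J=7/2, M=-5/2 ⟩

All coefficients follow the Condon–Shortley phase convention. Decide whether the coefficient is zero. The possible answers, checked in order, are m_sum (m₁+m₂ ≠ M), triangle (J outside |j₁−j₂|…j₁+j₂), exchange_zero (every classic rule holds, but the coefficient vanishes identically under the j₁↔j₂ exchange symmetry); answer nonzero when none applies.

nonzero

m-sum: m₁+m₂ = -1/2+(-2) = -5/2, M = -5/2  ✓
triangle: |j₁−j₂| = 3/2 ≤ J = 7/2 ≤ j₁+j₂ = 9/2  ✓
exchange: j₁≠j₂ or m₁≠m₂ — the exchange symmetry imposes no constraint here
value check: CG = +√(1/7) = +0.377964 ≠ 0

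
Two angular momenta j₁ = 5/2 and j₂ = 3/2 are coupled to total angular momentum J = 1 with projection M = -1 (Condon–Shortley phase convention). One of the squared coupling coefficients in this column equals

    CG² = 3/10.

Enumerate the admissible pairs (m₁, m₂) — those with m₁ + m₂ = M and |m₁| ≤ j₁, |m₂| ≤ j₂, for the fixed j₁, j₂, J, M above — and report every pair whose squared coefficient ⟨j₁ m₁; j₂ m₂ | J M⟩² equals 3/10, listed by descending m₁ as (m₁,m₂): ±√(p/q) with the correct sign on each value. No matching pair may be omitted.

Admissible pairs with m₁+m₂ = M = -1: (-5/2,3/2), (-3/2,1/2), (-1/2,-1/2), (1/2,-3/2)
  (m₁,m₂)=(1/2,-3/2): CG² = 1/20, CG = +√(1/20)
  (m₁,m₂)=(-1/2,-1/2): CG² = 3/20, CG = −√(3/20)
  (m₁,m₂)=(-3/2,1/2): CG² = 3/10, CG = +√(3/10)   ← matches the target
  (m₁,m₂)=(-5/2,3/2): CG² = 1/2, CG = −√(1/2)
Pairs with CG² = 3/10: (-3/2,1/2): +√(3/10)

(-3/2,1/2): +√(3/10)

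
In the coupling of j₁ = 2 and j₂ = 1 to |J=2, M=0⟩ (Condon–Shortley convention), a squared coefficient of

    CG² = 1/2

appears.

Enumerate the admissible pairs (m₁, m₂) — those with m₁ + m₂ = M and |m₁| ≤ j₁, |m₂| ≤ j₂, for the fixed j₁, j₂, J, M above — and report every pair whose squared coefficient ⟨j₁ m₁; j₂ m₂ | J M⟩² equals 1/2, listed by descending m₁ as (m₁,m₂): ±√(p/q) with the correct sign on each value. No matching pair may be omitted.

(1,-1): +√(1/2); (-1,1): −√(1/2)

Admissible pairs with m₁+m₂ = M = 0: (-1,1), (0,0), (1,-1)
  (m₁,m₂)=(1,-1): CG² = 1/2, CG = +√(1/2)   ← matches the target
  (m₁,m₂)=(0,0): CG² = 0/1, CG = 0
  (m₁,m₂)=(-1,1): CG² = 1/2, CG = −√(1/2)   ← matches the target
Pairs with CG² = 1/2: (1,-1): +√(1/2); (-1,1): −√(1/2)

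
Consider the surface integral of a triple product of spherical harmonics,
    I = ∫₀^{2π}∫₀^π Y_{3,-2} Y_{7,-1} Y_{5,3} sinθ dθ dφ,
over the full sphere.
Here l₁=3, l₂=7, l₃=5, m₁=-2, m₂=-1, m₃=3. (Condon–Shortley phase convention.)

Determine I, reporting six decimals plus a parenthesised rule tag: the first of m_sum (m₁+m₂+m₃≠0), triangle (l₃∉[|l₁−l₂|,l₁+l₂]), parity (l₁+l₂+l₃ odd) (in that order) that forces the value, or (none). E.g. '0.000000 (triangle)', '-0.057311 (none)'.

L=15 odd ⇒ parity kills the (l;000) factor ⇒ I = 0

0.000000 (parity)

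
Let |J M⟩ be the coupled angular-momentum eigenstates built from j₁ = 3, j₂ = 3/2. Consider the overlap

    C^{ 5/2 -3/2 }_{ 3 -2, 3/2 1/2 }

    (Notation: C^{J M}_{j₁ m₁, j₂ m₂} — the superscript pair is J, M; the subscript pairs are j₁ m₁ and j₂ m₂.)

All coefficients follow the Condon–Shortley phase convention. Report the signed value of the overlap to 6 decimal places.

+0.267261

j₁+j₂−J=2  J+j₁−j₂=4  J−j₁+j₂=1  j₁+j₂+J+1=8
(j₁±m₁, j₂±m₂, J±M) = (1,5,2,1,1,4)
P² = 288/7
sum k=1..2:
  [1] −1/24 = -1/24
  [2] +1/12 = 1/12
S = 1/24
C² = P²·S² = 1/14 ; C = +0.267261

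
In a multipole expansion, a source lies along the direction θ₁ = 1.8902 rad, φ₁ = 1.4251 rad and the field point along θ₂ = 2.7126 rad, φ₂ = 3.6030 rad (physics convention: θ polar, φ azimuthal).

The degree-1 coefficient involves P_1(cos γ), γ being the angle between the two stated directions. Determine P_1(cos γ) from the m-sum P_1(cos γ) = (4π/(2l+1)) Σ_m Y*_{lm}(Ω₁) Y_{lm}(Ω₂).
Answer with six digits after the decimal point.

Addition theorem: P_1(cos γ) = (4π/3) Σ_m Y*_{lm}(Ω₁) Y_{lm}(Ω₂), m = −1…1:
  m=-1: (+0.047622+0.324545i) × (-0.128682+0.063981i) = -0.026893-0.038716i  (running Σ = -0.026893-0.038716i)
  m=0: (-0.153421-0.000000i) × (-0.444328+0.000000i) = +0.068169+0.000000i  (running Σ = +0.041277-0.038716i)
  m=1: (-0.047622+0.324545i) × (+0.128682+0.063981i) = -0.026893+0.038716i  (running Σ = +0.014384+0.000000i)
Σ over m = +0.014384+0.000000i; ×(4π/3) → +0.060251+0.000000i. Real part: 0.060251

0.060251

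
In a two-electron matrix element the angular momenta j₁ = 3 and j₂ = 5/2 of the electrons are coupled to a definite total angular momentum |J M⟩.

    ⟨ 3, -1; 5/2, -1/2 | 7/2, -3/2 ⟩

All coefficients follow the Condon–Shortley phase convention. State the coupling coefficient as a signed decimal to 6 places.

triangle: 2!×4!×3!/10! = 288/3628800
(j±m)!: 2!×4!×2!×3!×2!×5! = 138240
prefactor² = (2J+1)×Δ×N² = 3072/35
  k=0: +1/(0!×2!×4!×2!×0!×1!) = 1/96
  k=1: −1/(1!×1!×3!×1!×1!×2!) = -1/12
  k=2: +1/(2!×0!×2!×0!×2!×3!) = 1/48
Σ = -5/96  ⇒  CG² = 3072/35×(-5/96)² = 5/21
CG = −√(5/21) = -0.487950

−√(5/21) ≈ -0.487950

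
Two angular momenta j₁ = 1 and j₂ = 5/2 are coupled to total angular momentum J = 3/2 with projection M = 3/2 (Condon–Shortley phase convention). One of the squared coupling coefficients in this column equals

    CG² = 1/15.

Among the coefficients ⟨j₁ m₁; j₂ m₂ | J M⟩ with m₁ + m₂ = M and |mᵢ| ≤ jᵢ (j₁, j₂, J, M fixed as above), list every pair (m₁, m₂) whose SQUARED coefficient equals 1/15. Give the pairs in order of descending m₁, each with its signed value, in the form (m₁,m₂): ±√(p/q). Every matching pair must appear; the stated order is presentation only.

Admissible pairs with m₁+m₂ = M = 3/2: (-1,5/2), (0,3/2), (1,1/2)
  (m₁,m₂)=(1,1/2): CG² = 1/15, CG = +√(1/15)   ← matches the target
  (m₁,m₂)=(0,3/2): CG² = 4/15, CG = −√(4/15)
  (m₁,m₂)=(-1,5/2): CG² = 2/3, CG = +√(2/3)
Pairs with CG² = 1/15: (1,1/2): +√(1/15)

(1,1/2): +√(1/15)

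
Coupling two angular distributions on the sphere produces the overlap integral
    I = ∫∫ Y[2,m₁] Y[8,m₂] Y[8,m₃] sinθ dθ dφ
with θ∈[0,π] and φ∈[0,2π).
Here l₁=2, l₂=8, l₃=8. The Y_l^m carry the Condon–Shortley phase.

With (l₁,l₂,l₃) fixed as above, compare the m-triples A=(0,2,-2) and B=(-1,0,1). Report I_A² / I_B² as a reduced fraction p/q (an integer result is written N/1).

100/3

l's match ⇒ only the (l;m) 3-j factors differ between A and B.
A: triangle coeff Δ(2,8,8) = 1/348840; Σ_t [0,2]: t=0:+1/348364800 t=1:−1/43545600 t=2:+1/116121600 = -1/87091200; (3j)²=10/969 [(2 8 8; 0 2 -2)], sign=-1
B: triangle coeff Δ(2,8,8) = 1/348840; Σ_t [1,2]: t=1:−1/50803200 t=2:+1/58060800 = -1/406425600; (3j)²=1/3230 [(2 8 8; -1 0 1)], sign=+1
I_A²/I_B² = (10/969)/(1/3230) = 100/3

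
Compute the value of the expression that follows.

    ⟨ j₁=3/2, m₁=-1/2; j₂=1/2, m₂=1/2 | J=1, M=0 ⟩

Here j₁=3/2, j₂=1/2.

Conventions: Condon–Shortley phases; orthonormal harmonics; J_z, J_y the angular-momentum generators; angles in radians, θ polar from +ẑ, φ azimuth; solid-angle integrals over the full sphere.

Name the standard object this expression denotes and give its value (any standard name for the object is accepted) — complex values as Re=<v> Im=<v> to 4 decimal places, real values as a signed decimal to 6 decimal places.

This is a Clebsch–Gordan (vector-coupling) coefficient.
j₁+j₂−J=1  J+j₁−j₂=2  J−j₁+j₂=0  j₁+j₂+J+1=4
(j₁±m₁, j₂±m₂, J±M) = (1,2,1,0,1,1)
P² = 1/2
sum k=1..1:
  [1] −1/1 = -1
S = -1
C² = P²·S² = 1/2 ; C = -0.707107

Clebsch–Gordan coefficient, −√(1/2) ≈ -0.707107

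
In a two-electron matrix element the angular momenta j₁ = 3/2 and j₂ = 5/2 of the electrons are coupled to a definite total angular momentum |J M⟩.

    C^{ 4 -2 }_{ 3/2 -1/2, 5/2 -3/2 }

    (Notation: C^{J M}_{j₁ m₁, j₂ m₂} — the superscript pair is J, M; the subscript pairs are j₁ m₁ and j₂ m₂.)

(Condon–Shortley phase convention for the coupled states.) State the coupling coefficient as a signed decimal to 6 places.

j₁+j₂−J=0  J+j₁−j₂=3  J−j₁+j₂=5  j₁+j₂+J+1=9
(j₁±m₁, j₂±m₂, J±M) = (1,2,1,4,2,6)
P² = 8640/7
sum k=0..0:
  [0] +1/48 = 1/48
S = 1/48
C² = P²·S² = 15/28 ; C = +0.731925

+√(15/28) = +0.731925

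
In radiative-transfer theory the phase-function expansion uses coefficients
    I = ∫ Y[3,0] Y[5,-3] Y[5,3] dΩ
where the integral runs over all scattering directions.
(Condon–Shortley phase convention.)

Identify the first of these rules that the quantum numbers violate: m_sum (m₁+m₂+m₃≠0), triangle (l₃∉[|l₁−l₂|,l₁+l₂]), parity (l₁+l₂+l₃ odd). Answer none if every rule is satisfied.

parity

m₁+m₂+m₃ = 0 − 3 + 3 = 0  ✓
triangle: |3−5|=2 ≤ l₃=5 ≤ 3+5=8  ✓
parity: l₁+l₂+l₃ = 13 is odd  ✗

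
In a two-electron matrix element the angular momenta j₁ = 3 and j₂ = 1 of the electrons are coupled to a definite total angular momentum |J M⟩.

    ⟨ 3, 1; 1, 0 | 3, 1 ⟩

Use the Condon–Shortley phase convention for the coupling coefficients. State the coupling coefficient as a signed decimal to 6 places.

+0.288675

√[7·1!5!1!/8! · 4!2!1!1!4!2!] = √(48)
  +(−1)^0/∏(0,1,2,1,3,0)! = 1/12  (running 1/12)
  +(−1)^1/∏(1,0,1,0,4,1)! = -1/24  (running 1/24)
⟨..|..⟩ = √(48)·(1/24) = +0.288675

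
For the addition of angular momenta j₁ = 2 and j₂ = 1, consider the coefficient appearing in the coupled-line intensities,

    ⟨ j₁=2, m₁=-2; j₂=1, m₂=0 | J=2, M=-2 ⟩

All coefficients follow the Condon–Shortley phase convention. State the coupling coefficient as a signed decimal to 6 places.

√[5·1!3!1!/6! · 0!4!1!1!0!4!] = √(24)
  +(−1)^1/∏(1,0,3,0,0,1)! = -1/6  (running -1/6)
⟨..|..⟩ = √(24)·(-1/6) = -0.816497

-0.816497  (= −√(2/3))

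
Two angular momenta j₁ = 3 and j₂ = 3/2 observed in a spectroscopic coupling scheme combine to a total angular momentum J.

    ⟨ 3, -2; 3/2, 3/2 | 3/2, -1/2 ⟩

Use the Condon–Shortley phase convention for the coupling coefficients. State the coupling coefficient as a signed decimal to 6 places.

-0.534522  (= −√(2/7))

triangle: 3!*3!*0!/7! = 36/5040
(j±m)!: 1!*5!*3!*0!*1!*2! = 1440
prefactor² = (2J+1)*Δ*N² = 288/7
  k=3: −1/(3!*0!*2!*0!*1!*0!) = -1/12
Σ = -1/12  ⇒  CG² = 288/7*(-1/12)² = 2/7
CG = −√(2/7) = -0.534522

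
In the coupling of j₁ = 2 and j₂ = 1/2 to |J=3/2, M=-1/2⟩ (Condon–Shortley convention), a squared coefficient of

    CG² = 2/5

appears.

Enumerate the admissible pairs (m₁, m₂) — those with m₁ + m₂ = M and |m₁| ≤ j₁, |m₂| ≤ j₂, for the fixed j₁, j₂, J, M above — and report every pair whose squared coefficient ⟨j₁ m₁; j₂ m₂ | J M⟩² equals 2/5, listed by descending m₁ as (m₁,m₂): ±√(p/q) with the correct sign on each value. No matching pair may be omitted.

Admissible pairs with m₁+m₂ = M = -1/2: (-1,1/2), (0,-1/2)
  (m₁,m₂)=(0,-1/2): CG² = 2/5, CG = +√(2/5)   ← matches the target
  (m₁,m₂)=(-1,1/2): CG² = 3/5, CG = −√(3/5)
Pairs with CG² = 2/5: (0,-1/2): +√(2/5)

(0,-1/2): +√(2/5)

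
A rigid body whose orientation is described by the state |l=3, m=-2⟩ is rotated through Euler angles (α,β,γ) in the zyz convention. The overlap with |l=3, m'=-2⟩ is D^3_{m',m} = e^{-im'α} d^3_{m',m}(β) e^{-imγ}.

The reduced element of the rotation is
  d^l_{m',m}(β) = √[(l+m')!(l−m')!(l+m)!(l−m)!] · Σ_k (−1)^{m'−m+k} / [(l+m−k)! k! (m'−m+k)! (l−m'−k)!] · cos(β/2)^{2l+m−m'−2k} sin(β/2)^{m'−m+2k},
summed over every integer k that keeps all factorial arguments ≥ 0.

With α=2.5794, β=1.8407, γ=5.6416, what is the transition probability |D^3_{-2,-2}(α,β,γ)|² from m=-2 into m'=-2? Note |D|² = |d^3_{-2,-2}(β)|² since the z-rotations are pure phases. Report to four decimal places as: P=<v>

D^3_{-2,-2}(2.5794,1.8407,5.6416) = e^{-i·-2·2.5794}·d^3_{-2,-2}(1.8407)·e^{-i·-2·5.6416}. Compute d first:
c=cos(1.840700/2)=0.605542, s=sin(1.840700/2)=0.795814; N=√[1·120·1·120]=120.000000
The bounds max(0,m−m')=0 and min(l+m,l−m')=1 give 2 terms
  k=0: (−1)^0·120.0000/(120)·0.6055^6·0.7958^0 = +0.049302
  k=1: (−1)^1·120.0000/(24)·0.6055^4·0.7958^2 = -0.425764
d^3_{-2,-2}(1.8407) = +0.049302 -0.425764 = -0.376462
|D^3_{-2,-2}|² = |d^3_{-2,-2}(β)|² = (-0.376462)² = 0.141724 (the z-rotation phases have unit modulus)

P=0.1417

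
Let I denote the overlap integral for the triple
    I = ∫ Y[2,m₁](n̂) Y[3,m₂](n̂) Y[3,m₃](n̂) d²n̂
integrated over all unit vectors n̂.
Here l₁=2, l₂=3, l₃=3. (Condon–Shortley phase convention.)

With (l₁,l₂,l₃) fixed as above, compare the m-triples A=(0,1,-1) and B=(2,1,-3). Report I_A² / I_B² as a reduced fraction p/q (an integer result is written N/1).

9/10

Same 2,3,3: normalisation and zero-m 3j drop out of the ratio.
A: Δ: 2! 2! 4! / 9! → 1/3780; sum: t=0:+1/96 t=1:−1/6 t=2:+1/16 = -3/32; 3j²(2 3 3; 0 1 -1) = Δ·Π!·Σ² = 3/140  (sign -1)
B: Δ: 2! 2! 4! / 9! → 1/3780; sum: t=0:+1/96 = 1/96; 3j²(2 3 3; 2 1 -3) = Δ·Π!·Σ² = 1/42  (sign +1)
I_A²/I_B² = (3/140)/(1/42) = 9/10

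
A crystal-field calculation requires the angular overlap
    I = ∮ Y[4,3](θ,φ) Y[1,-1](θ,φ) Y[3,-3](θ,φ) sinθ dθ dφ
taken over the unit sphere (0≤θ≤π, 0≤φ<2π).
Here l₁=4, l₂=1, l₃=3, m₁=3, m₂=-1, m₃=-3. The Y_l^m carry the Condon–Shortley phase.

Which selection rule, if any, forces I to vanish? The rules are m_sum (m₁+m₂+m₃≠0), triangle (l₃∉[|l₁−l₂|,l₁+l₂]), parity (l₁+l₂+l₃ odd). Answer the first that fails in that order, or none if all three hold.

azimuthal sum: 3 − 1 − 3 = -1  ✗
3 ≤ 3 ≤ 5 (triangle on l)
L = 4 + 1 + 3 = 8 (even)

m_sum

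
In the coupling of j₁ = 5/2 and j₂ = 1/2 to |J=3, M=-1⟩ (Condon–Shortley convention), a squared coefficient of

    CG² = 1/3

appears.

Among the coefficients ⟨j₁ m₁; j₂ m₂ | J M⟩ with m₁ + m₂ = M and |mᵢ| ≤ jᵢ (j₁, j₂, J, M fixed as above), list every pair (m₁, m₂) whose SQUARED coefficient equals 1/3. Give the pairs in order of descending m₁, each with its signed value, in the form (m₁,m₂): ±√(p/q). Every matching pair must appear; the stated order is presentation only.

(-3/2,1/2): +√(1/3)

Admissible pairs with m₁+m₂ = M = -1: (-3/2,1/2), (-1/2,-1/2)
  (m₁,m₂)=(-1/2,-1/2): CG² = 2/3, CG = +√(2/3)
  (m₁,m₂)=(-3/2,1/2): CG² = 1/3, CG = +√(1/3)   ← matches the target
Pairs with CG² = 1/3: (-3/2,1/2): +√(1/3)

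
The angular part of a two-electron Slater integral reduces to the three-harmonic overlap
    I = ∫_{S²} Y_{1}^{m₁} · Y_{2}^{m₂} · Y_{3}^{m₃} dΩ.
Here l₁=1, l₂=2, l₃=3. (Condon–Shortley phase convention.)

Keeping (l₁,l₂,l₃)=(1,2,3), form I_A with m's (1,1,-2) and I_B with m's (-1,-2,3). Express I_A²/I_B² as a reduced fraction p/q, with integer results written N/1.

l's match ⇒ only the (l;m) 3-j factors differ between A and B.
A: triangle coeff Δ(1,2,3) = 1/105; Σ_t [0,0]: t=0:+1/12 = 1/12; (3j)²=2/21 [(1 2 3; 1 1 -2)], sign=-1
B: triangle coeff Δ(1,2,3) = 1/105; Σ_t [0,0]: t=0:+1/48 = 1/48; (3j)²=1/7 [(1 2 3; -1 -2 3)], sign=+1
I_A²/I_B² = (2/21)/(1/7) = 2/3

2/3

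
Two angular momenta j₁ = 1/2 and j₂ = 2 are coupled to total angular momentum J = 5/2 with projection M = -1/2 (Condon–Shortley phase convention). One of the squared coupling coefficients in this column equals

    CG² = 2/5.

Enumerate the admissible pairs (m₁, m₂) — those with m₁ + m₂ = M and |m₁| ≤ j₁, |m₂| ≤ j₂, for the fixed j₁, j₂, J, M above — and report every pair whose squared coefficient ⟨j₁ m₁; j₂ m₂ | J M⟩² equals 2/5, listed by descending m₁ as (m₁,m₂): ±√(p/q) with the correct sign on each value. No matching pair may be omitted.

Admissible pairs with m₁+m₂ = M = -1/2: (-1/2,0), (1/2,-1)
  (m₁,m₂)=(1/2,-1): CG² = 2/5, CG = +√(2/5)   ← matches the target
  (m₁,m₂)=(-1/2,0): CG² = 3/5, CG = +√(3/5)
Pairs with CG² = 2/5: (1/2,-1): +√(2/5)

(1/2,-1): +√(2/5)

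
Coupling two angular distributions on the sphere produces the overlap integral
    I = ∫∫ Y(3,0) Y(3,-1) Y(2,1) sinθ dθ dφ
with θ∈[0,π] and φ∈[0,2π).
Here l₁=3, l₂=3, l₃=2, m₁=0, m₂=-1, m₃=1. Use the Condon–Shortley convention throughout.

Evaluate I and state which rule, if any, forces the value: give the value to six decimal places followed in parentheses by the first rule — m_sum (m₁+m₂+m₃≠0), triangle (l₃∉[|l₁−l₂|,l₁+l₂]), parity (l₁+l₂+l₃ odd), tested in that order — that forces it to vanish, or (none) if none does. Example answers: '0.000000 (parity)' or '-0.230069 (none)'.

m-sum 0 ✓  L=8 even ✓  0≤2≤6 ✓
Π(2lᵢ+1) = 7×7×5 = 245
triangle coeff Δ(3,3,2) = 1/3780
Σ_t [1,3]: t=1:−1/24 t=2:+1/4 t=3:−1/24 = 1/6
(3j)²=4/105 [(3 3 2; 0 0 0)], sign=+1
Σ_t [1,2]: t=1:−1/12 t=2:+1/8 = 1/24
(3j)²=1/210 [(3 3 2; 0 -1 1)], sign=-1
⇒ 4πI² = 2/45
I = (-1)√(2/45/(4π)) = -0.05947080
No selection rule forces the value: the integral is nonzero (none).

-0.059471 (none)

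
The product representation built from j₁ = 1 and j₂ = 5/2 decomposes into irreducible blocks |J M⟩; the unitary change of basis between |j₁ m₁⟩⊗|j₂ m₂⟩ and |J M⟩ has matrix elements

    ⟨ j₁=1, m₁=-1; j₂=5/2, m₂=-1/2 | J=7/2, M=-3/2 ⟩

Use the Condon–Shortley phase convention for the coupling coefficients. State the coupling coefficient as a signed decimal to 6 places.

+√(10/21) ≈ +0.690066

√[8·0!2!5!/8! · 0!2!2!3!2!5!] = √(1920/7)
  +(−1)^0/∏(0,0,2,2,0,3)! = 1/24  (running 1/24)
⟨..|..⟩ = √(1920/7)·(1/24) = +0.690066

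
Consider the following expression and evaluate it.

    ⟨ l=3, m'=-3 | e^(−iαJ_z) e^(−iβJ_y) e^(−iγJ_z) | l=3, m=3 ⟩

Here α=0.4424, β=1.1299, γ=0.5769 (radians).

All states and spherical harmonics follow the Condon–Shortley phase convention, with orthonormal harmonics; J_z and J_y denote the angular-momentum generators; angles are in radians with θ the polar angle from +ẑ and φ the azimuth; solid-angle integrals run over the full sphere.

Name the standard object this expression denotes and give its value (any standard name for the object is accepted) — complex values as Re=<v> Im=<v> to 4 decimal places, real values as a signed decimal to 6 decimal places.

Wigner D-matrix element, Re=0.0217 Im=-0.0092

This is a Wigner D-matrix element — the rotation-matrix element ⟨l m'| R(α,β,γ) |l m⟩ in the angular-momentum basis.
Split into d^3_{-3,3}(β=1.1299) × two z-phases.
c=cos(1.129900/2)=0.844615, s=sin(1.129900/2)=0.535374; N=√[1·720·720·1]=720.000000
The bounds max(0,m−m')=6 and min(l+m,l−m')=6 give 1 term
  k=6: (−1)^0·720.0000/(720)·0.8446^0·0.5354^6 = +0.023547
d^3_{-3,3}(1.1299) = +0.023547
Phases: e^{-i·(-3)·0.4424}=+0.241194+0.970477i, e^{-i·(3)·0.5769}=-0.159223-0.987243i ⇒ D=+0.021656-0.009246i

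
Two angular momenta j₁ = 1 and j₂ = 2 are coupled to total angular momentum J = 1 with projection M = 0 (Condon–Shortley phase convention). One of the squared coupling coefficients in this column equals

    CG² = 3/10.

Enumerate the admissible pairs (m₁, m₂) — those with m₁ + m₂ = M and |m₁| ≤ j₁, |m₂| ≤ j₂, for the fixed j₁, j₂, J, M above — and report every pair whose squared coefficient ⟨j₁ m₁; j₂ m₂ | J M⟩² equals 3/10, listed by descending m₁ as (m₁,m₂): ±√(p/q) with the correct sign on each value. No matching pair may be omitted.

Admissible pairs with m₁+m₂ = M = 0: (-1,1), (0,0), (1,-1)
  (m₁,m₂)=(1,-1): CG² = 3/10, CG = +√(3/10)   ← matches the target
  (m₁,m₂)=(0,0): CG² = 2/5, CG = −√(2/5)
  (m₁,m₂)=(-1,1): CG² = 3/10, CG = +√(3/10)   ← matches the target
Pairs with CG² = 3/10: (1,-1): +√(3/10); (-1,1): +√(3/10)

(1,-1): +√(3/10); (-1,1): +√(3/10)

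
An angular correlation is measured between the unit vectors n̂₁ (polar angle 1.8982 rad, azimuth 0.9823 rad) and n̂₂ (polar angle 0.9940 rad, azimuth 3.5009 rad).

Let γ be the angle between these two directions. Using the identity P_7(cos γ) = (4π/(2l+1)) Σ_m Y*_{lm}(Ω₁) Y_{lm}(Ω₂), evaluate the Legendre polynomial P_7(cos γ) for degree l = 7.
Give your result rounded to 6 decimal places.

Addition theorem: P_7(cos γ) = (4π/15) Σ_m Y*_{lm}(Ω₁) Y_{lm}(Ω₂), m = −7…7:
  term(m=-7) = +0.017078+0.046577i   from Y*(Ω₁)=+0.283003+0.190683i, Y(Ω₂)=+0.117771+0.085228i
  term(m=-6) = +0.126972+0.086190i   from Y*(Ω₁)=-0.401185+0.164621i, Y(Ω₂)=-0.195431-0.295032i
  term(m=-5) = +0.041846-0.001115i   from Y*(Ω₁)=+0.019027-0.094295i, Y(Ω₂)=+0.097403+0.424128i
  term(m=-4) = -0.042798+0.032510i   from Y*(Ω₁)=-0.221596-0.222577i, Y(Ω₂)=+0.022788-0.169596i
  term(m=-3) = +0.016432-0.053464i   from Y*(Ω₁)=+0.211585-0.041723i, Y(Ω₂)=+0.122717-0.228486i
  term(m=-2) = +0.022532+0.066913i   from Y*(Ω₁)=+0.089204-0.214687i, Y(Ω₂)=-0.228602+0.199940i
  term(m=-1) = -0.028890-0.020756i   from Y*(Ω₁)=+0.139054+0.208358i, Y(Ω₂)=-0.132943+0.049935i
  term(m=+0) = +0.066378+0.000000i   from Y*(Ω₁)=+0.205555-0.000000i, Y(Ω₂)=+0.322922+0.000000i
  term(m=+1) = -0.028890+0.020756i   from Y*(Ω₁)=-0.139054+0.208358i, Y(Ω₂)=+0.132943+0.049935i
  term(m=+2) = +0.022532-0.066913i   from Y*(Ω₁)=+0.089204+0.214687i, Y(Ω₂)=-0.228602-0.199940i
  term(m=+3) = +0.016432+0.053464i   from Y*(Ω₁)=-0.211585-0.041723i, Y(Ω₂)=-0.122717-0.228486i
  term(m=+4) = -0.042798-0.032510i   from Y*(Ω₁)=-0.221596+0.222577i, Y(Ω₂)=+0.022788+0.169596i
  term(m=+5) = +0.041846+0.001115i   from Y*(Ω₁)=-0.019027-0.094295i, Y(Ω₂)=-0.097403+0.424128i
  term(m=+6) = +0.126972-0.086190i   from Y*(Ω₁)=-0.401185-0.164621i, Y(Ω₂)=-0.195431+0.295032i
  term(m=+7) = +0.017078-0.046577i   from Y*(Ω₁)=-0.283003+0.190683i, Y(Ω₂)=-0.117771+0.085228i
Total Σ_m = +0.372723+0.000000i. Multiply by 0.837758: +0.312252+0.000000i. P_7(cos γ) = 0.312252

0.312252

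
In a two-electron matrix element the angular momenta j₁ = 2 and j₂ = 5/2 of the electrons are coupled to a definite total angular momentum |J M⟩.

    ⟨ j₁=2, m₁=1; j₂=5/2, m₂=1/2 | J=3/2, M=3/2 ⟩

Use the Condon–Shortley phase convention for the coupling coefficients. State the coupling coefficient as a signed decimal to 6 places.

triangle: 3!·1!·2!/7! = 12/5040
(j±m)!: 3!·1!·3!·2!·3!·0! = 432
prefactor² = (2J+1)·Δ·N² = 144/35
  k=1: −1/(1!·2!·0!·2!·1!·0!) = -1/4
Σ = -1/4  ⇒  CG² = 144/35·(-1/4)² = 9/35
CG = −√(9/35) = -0.507093

-0.507093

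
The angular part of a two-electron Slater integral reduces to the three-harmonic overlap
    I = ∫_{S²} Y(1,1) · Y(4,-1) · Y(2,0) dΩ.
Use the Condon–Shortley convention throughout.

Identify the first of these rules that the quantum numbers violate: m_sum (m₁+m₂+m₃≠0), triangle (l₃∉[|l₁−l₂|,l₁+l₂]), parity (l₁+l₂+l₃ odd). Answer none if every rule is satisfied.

triangle

azimuthal sum: 1 − 1 + 0 = 0  ✓
l₃ must lie in [3,5]; have l₃=2  ✗
L = 1 + 4 + 2 = 7 (odd)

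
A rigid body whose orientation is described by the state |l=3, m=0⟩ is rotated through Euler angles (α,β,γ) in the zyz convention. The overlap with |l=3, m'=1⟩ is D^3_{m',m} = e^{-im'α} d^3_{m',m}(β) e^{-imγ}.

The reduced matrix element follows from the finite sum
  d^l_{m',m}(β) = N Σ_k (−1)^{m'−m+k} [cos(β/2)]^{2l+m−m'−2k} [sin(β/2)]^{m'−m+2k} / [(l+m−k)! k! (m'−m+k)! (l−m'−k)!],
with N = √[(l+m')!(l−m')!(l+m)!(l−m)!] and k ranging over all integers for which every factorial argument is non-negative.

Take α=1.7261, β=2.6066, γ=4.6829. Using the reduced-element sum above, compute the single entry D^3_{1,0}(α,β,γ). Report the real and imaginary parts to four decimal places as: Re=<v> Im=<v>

Split into d^3_{1,0}(β=2.6066) × two z-phases.
With c≡cos(β/2)=0.264318 and s≡sin(β/2)=0.964436, N=[24·2·6·6]^{1/2}=41.569219
The bounds max(0,m−m')=0 and min(l+m,l−m')=2 give 3 terms
  k=0: (−1)^1·41.5692/(12)·0.2643^5·0.9644^1 = -0.004310
  k=1: (−1)^2·41.5692/(4)·0.2643^3·0.9644^3 = +0.172151
  k=2: (−1)^3·41.5692/(12)·0.2643^1·0.9644^5 = -0.763982
d^3_{1,0}(2.6066) = -0.004310 +0.172151 -0.763982 = -0.596141
Attach z-rotation phases: D = e^{-i(1)(1.7261)}·(-0.596141)·e^{-i(0)(4.6829)} = +0.092211+0.588966i

Re=0.0922 Im=0.5890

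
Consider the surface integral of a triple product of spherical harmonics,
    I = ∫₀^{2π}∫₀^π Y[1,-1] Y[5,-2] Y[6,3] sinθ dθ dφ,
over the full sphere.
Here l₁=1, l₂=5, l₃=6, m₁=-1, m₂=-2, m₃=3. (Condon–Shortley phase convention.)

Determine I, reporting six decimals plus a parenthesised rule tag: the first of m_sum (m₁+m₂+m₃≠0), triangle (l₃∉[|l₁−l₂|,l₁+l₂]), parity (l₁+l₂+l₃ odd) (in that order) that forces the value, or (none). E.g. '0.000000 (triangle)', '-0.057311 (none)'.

Rules hold: Σm=0, L=12 even, 4≤6≤6.
N = 3·11·13 = 429
Δ = 0!·2!·10!/13! = 1/858
Racah Σ t=0..0: t=0:+1/14400 = 1/14400
⇒ 3j(1 5 6; 0 0 0)² = 6/143, sgn +1
Racah Σ t=0..0: t=0:+1/60480 = 1/60480
⇒ 3j(1 5 6; -1 -2 3)² = 6/143, sgn -1
4πI² = N·(3j₀)²·(3jₘ)² = 108/143
I = -1·√(0.755245/4π) = -0.24515397
No selection rule forces the value: the integral is nonzero (none).

-0.245154 (none)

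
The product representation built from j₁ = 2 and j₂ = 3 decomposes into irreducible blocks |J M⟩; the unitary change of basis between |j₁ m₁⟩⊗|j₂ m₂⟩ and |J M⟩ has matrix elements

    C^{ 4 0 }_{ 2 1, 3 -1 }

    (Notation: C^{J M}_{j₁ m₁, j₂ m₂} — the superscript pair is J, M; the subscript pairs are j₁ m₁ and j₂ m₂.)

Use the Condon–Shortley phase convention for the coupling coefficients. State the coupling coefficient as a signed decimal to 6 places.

+√(5/14) ≈ +0.597614

j₁+j₂−J=1  J+j₁−j₂=3  J−j₁+j₂=5  j₁+j₂+J+1=10
(j₁±m₁, j₂±m₂, J±M) = (3,1,2,4,4,4)
P² = 10368/35
sum k=0..1:
  [0] +1/24 = 1/24
  [1] −1/144 = -1/144
S = 5/144
C² = P²·S² = 5/14 ; C = +0.597614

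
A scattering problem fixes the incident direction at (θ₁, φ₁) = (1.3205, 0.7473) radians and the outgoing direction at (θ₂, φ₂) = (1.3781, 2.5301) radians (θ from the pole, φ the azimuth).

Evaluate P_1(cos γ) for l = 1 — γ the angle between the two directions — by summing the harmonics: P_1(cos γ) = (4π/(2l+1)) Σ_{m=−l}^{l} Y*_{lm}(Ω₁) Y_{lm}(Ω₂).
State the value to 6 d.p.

-0.152655

Term-by-term m-sum for l=1 (normalisation 4π/3 = 4.188790):
  m=-1: (0.245532, 0.227502) × (-0.277652, -0.194674) = (-0.023884, -0.110965)  (running Σ = (-0.023884, -0.110965))
  m=0: (0.121022, -0.000000) × (0.093570, 0.000000) = (0.011324, 0.000000)  (running Σ = (-0.012560, -0.110965))
  m=1: (-0.245532, 0.227502) × (0.277652, -0.194674) = (-0.023884, 0.110965)  (running Σ = (-0.036444, 0.000000))
Total Σ_m = (-0.036444, 0.000000). Multiply by 4.188790: (-0.152655, 0.000000). P_1(cos γ) = -0.152655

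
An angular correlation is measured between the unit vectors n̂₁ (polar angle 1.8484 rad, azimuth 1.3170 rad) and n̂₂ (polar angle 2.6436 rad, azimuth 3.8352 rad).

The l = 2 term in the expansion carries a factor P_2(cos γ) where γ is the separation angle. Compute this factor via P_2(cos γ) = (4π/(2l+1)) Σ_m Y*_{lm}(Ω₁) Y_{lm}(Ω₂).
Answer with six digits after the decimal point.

-0.473784

Summing Y*_{l m}(θ₁,φ₁)·Y_{l m}(θ₂,φ₂) over m ∈ [−2, 2]; prefactor 4π/(2·2+1) = 2.513274:
  m=-2: Y*=(-0.312219, 0.173657)  Y=(0.016089, -0.086652)  product (0.010024, 0.029848)
  m=-1: Y*=(-0.051123, -0.197090)  Y=(0.249290, -0.207265)  product (-0.053594, -0.038537)
  m=+0: Y*=(-0.244330, -0.000000)  Y=(0.414902, 0.000000)  product (-0.101373, -0.000000)
  m=+1: Y*=(0.051123, -0.197090)  Y=(-0.249290, -0.207265)  product (-0.053594, 0.038537)
  m=+2: Y*=(-0.312219, -0.173657)  Y=(0.016089, 0.086652)  product (0.010024, -0.029848)
Total Σ_m = (-0.188513, 0.000000). Multiply by 2.513274: (-0.473784, 0.000000). P_2(cos γ) = -0.473784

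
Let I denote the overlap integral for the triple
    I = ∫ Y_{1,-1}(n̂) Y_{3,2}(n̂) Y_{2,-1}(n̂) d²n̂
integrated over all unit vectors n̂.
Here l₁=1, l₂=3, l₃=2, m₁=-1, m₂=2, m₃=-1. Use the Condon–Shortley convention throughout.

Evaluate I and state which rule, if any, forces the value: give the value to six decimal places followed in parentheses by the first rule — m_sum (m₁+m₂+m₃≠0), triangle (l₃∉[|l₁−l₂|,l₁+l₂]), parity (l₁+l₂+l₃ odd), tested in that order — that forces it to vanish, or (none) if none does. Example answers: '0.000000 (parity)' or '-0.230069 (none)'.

m-sum 0 ✓  L=6 even ✓  2≤2≤4 ✓
Π(2lᵢ+1) = 3×7×5 = 105
triangle coeff Δ(1,3,2) = 1/105
Σ_t [1,1]: t=1:−1/4 = -1/4
(3j)²=3/35 [(1 3 2; 0 0 0)], sign=-1
Σ_t [2,2]: t=2:+1/12 = 1/12
(3j)²=2/21 [(1 3 2; -1 2 -1)], sign=-1
⇒ 4πI² = 6/7
I = (+1)√(6/7/(4π)) = 0.26116903
No selection rule forces the value: the integral is nonzero (none).

0.261169 (none)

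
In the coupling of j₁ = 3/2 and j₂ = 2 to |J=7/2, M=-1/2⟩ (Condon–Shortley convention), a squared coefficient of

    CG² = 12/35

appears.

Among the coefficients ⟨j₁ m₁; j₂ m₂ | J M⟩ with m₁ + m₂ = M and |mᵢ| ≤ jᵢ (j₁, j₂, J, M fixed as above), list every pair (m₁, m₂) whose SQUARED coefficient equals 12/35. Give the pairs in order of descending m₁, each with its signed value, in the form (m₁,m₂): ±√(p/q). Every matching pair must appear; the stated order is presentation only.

Admissible pairs with m₁+m₂ = M = -1/2: (-3/2,1), (-1/2,0), (1/2,-1), (3/2,-2)
  (m₁,m₂)=(3/2,-2): CG² = 1/35, CG = +√(1/35)
  (m₁,m₂)=(1/2,-1): CG² = 12/35, CG = +√(12/35)   ← matches the target
  (m₁,m₂)=(-1/2,0): CG² = 18/35, CG = +√(18/35)
  (m₁,m₂)=(-3/2,1): CG² = 4/35, CG = +√(4/35)
Pairs with CG² = 12/35: (1/2,-1): +√(12/35)

(1/2,-1): +√(12/35)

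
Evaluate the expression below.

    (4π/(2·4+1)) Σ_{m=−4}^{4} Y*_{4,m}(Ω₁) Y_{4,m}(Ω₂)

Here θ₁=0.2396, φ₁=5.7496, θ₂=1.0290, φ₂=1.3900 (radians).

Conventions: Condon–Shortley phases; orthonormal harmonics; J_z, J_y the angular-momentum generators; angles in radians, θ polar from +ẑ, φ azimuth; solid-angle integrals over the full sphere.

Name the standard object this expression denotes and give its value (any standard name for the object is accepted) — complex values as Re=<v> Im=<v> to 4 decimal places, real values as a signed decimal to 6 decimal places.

Legendre polynomial (addition theorem), -0.170070

This sum is the spherical-harmonic addition theorem: it equals the Legendre polynomial P_l(cos γ) of the angle γ between the two directions.
Addition theorem: P_4(cos γ) = (4π/9) Σ_m Y*_{lm}(Ω₁) Y_{lm}(Ω₂), m = −4…4:
  [-4]  conj(Y_{4,-4})(Ω₁) = -0.00075 - 0.00119j ; Y_{4,-4}(Ω₂) = 0.17878 + 0.15781j ; Δ = 0.00005 - 0.00033j
  [-3]  conj(Y_{4,-3})(Ω₁) = -0.00049 - 0.01624j ; Y_{4,-3}(Ω₂) = -0.20955 + 0.34769j ; Δ = 0.00575 + 0.00323j
  [-2]  conj(Y_{4,-2})(Ω₁) = 0.05097 - 0.09250j ; Y_{4,-2}(Ω₂) = -0.19786 - 0.07484j ; Δ = -0.01701 + 0.01449j
  [-1]  conj(Y_{4,-1})(Ω₁) = 0.33859 - 0.20002j ; Y_{4,-1}(Ω₂) = -0.04279 + 0.23410j ; Δ = 0.03234 + 0.08782j
  [+0]  conj(Y_{4,0})(Ω₁) = 0.61972 + 0.00000j ; Y_{4,0}(Ω₂) = -0.26474 + 0.00000j ; Δ = -0.16407 + 0.00000j
  [+1]  conj(Y_{4,1})(Ω₁) = -0.33859 - 0.20002j ; Y_{4,1}(Ω₂) = 0.04279 + 0.23410j ; Δ = 0.03234 - 0.08782j
  [+2]  conj(Y_{4,2})(Ω₁) = 0.05097 + 0.09250j ; Y_{4,2}(Ω₂) = -0.19786 + 0.07484j ; Δ = -0.01701 - 0.01449j
  [+3]  conj(Y_{4,3})(Ω₁) = 0.00049 - 0.01624j ; Y_{4,3}(Ω₂) = 0.20955 + 0.34769j ; Δ = 0.00575 - 0.00323j
  [+4]  conj(Y_{4,4})(Ω₁) = -0.00075 + 0.00119j ; Y_{4,4}(Ω₂) = 0.17878 - 0.15781j ; Δ = 0.00005 + 0.00033j
Σ over m = -0.12180 - 0.00000j; ×(4π/9) → -0.17007 - 0.00000j. Real part: -0.170070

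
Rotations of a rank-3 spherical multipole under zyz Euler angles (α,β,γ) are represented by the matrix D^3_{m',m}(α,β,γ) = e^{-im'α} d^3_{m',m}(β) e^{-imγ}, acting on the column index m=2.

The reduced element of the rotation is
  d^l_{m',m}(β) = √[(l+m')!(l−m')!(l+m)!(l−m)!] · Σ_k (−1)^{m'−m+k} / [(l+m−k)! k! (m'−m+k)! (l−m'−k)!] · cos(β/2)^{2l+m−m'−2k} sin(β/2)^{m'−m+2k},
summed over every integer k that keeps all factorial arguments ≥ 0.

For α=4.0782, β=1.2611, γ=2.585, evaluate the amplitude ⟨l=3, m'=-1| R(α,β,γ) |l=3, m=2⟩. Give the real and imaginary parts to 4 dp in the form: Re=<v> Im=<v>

Split into d^3_{-1,2}(β=1.2611) × two z-phases.
Half-angle: c=0.807703, s=0.589589. N=√(2·24·120·1)=75.894664
k∈{3,4} keeps every argument non-negative
  k=3: (−1)^0·75.8947/(12)·0.8077^3·0.5896^3 = +0.683021
  k=4: (−1)^1·75.8947/(24)·0.8077^1·0.5896^5 = -0.181970
d^3_{-1,2}(1.2611) = +0.683021 -0.181970 = +0.501051
Attach z-rotation phases: D = e^{-i(-1)(4.0782)}·(+0.501051)·e^{-i(2)(2.5850)} = +0.230929-0.444662i

Re=0.2309 Im=-0.4447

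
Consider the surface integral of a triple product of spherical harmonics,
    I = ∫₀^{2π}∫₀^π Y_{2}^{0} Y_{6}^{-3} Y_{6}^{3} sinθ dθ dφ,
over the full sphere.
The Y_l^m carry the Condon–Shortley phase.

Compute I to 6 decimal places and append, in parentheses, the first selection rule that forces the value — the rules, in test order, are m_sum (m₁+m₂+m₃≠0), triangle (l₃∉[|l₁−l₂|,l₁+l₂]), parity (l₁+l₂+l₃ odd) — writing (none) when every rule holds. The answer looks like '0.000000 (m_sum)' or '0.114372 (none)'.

Checks pass: Σm=0; 14 even; l₃=6∈[4,8].
(2·2+1)(2·6+1)(2·6+1) = 845
Δ: 2! 2! 10! / 15! → 1/90090
sum: t=0:+1/69120 t=1:−1/14400 t=2:+1/69120 = -7/172800
3j²(2 6 6; 0 0 0) = Δ·Π!·Σ² = 14/715  (sign -1)
sum: t=0:+1/120960 t=1:−1/80640 t=2:+1/1451520 = -1/290304
3j²(2 6 6; 0 -3 3) = Δ·Π!·Σ² = 5/2002  (sign +1)
combine: 4πI² = 845·14/715·5/2002 = 5/121
take √, sign -1: I = -0.05734392
No selection rule forces the value: the integral is nonzero (none).

-0.057344 (none)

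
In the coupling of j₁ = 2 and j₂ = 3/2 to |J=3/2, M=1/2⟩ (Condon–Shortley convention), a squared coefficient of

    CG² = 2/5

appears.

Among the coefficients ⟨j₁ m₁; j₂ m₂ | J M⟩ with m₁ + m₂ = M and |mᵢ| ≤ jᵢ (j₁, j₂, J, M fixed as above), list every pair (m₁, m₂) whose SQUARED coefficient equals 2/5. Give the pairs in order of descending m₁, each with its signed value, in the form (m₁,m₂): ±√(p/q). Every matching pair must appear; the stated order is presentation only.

Admissible pairs with m₁+m₂ = M = 1/2: (-1,3/2), (0,1/2), (1,-1/2), (2,-3/2)
  (m₁,m₂)=(2,-3/2): CG² = 2/5, CG = +√(2/5)   ← matches the target
  (m₁,m₂)=(1,-1/2): CG² = 0/1, CG = 0
  (m₁,m₂)=(0,1/2): CG² = 1/5, CG = −√(1/5)
  (m₁,m₂)=(-1,3/2): CG² = 2/5, CG = +√(2/5)   ← matches the target
Pairs with CG² = 2/5: (2,-3/2): +√(2/5); (-1,3/2): +√(2/5)

(2,-3/2): +√(2/5); (-1,3/2): +√(2/5)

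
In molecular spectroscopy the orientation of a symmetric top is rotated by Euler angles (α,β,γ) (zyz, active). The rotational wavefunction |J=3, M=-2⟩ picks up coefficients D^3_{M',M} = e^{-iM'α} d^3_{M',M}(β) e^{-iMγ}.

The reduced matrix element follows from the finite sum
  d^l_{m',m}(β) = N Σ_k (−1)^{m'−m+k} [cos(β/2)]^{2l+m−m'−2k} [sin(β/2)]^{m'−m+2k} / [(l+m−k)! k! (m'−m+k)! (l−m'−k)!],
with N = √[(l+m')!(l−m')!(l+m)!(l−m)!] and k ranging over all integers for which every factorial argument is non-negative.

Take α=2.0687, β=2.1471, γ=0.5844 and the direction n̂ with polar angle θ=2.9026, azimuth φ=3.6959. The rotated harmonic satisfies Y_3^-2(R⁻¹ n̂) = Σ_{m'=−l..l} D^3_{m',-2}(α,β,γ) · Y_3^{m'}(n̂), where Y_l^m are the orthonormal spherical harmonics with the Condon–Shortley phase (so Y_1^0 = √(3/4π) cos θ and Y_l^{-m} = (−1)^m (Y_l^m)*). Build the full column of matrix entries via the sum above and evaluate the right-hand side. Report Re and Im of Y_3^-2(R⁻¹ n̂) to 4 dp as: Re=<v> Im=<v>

Re=0.3178 Im=0.2215

Need the full column D^3_{m',-2} for m'=−3..3 at α=2.0687, β=2.1471, γ=0.5844.
cos(β/2)=0.477007, sin(β/2)=0.878899
d^3_{-3,-2}: single k=1 term ⇒ +0.053167;  D = +0.024508+0.047181i
d^3_{-2,-2}: k∈[0..1] ⇒ +0.011780 -0.199962 = -0.188182;  D = -0.105292+0.155968i
d^3_{-1,-2}: k∈[0..1] ⇒ -0.068638 +0.466039 = +0.397401;  D = -0.395575-0.038055i
d^3_{0,-2}: k∈[0..1] ⇒ +0.219048 -0.743647 = -0.524600;  D = -0.205253-0.482780i
d^3_{1,-2}: k∈[0..1] ⇒ -0.466039 +0.791081 = +0.325042;  D = +0.202075-0.254594i
d^3_{2,-2}: k∈[0..1] ⇒ +0.678854 -0.460930 = +0.217924;  D = -0.214671-0.037512i
d^3_{3,-2}: single k=0 term ⇒ -0.612768;  D = -0.195611-0.580708i
Y_3^{m'}(θ=2.9026,φ=3.6959) and Σ D·Y over m':
  (+0.0245+0.0472i)·(+0.0005+0.0055i)  (-0.1053+0.1560i)·(-0.0248+0.0498i)  (-0.3956-0.0381i)·(-0.2420+0.1498i)  (-0.2053-0.4828i)·(-0.6236+0.0000i)  (+0.2021-0.2546i)·(+0.2420+0.1498i)  (-0.2147-0.0375i)·(-0.0248-0.0498i)  (-0.1956-0.5807i)·(-0.0005+0.0055i)
Y_3^-2(R⁻¹ n̂) = +0.317790+0.221542i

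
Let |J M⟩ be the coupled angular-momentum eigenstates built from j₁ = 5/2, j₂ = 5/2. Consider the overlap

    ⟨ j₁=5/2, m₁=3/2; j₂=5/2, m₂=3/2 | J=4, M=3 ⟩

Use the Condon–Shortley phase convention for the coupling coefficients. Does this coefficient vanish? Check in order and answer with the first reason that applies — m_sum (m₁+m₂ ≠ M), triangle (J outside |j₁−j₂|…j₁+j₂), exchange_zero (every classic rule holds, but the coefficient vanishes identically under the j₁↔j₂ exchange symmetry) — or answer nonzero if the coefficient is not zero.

exchange_zero

m-sum: m₁+m₂ = 3/2+3/2 = 3, M = 3  ✓
triangle: |j₁−j₂| = 0 ≤ J = 4 ≤ j₁+j₂ = 5  ✓
exchange: j₁=j₂ and m₁=m₂, and (−1)^(j₁+j₂−J) = (−1)^1 = −1 forces ⟨j₁m₁;j₂m₂|JM⟩ = −⟨j₂m₂;j₁m₁|JM⟩ = −⟨j₁m₁;j₂m₂|JM⟩ ⇒ the coefficient vanishes identically
Racah sum check: Σ_k collapses to 0 ⇒ CG = 0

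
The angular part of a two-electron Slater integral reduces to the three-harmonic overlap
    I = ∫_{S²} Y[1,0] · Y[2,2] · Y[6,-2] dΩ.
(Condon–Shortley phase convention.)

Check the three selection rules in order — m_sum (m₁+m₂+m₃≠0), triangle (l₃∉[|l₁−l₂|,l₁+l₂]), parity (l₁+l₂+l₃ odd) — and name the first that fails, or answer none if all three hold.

azimuthal sum: 0 + 2 − 2 = 0  ✓
l₃ must lie in [1,3]; have l₃=6  ✗
L = 1 + 2 + 6 = 9 (odd)

triangle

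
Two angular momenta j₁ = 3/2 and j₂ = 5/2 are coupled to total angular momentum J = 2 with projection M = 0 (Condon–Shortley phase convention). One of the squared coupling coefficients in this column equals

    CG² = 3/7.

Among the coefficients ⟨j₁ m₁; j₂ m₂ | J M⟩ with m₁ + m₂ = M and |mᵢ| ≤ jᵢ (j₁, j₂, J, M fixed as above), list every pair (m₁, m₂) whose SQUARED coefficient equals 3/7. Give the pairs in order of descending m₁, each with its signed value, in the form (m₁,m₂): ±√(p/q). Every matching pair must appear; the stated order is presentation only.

Admissible pairs with m₁+m₂ = M = 0: (-3/2,3/2), (-1/2,1/2), (1/2,-1/2), (3/2,-3/2)
  (m₁,m₂)=(3/2,-3/2): CG² = 3/7, CG = +√(3/7)   ← matches the target
  (m₁,m₂)=(1/2,-1/2): CG² = 1/14, CG = −√(1/14)
  (m₁,m₂)=(-1/2,1/2): CG² = 1/14, CG = −√(1/14)
  (m₁,m₂)=(-3/2,3/2): CG² = 3/7, CG = +√(3/7)   ← matches the target
Pairs with CG² = 3/7: (3/2,-3/2): +√(3/7); (-3/2,3/2): +√(3/7)

(3/2,-3/2): +√(3/7); (-3/2,3/2): +√(3/7)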